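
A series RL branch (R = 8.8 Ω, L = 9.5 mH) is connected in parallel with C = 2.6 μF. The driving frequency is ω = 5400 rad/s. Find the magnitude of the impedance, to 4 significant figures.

170.2 Ω

X_L = ωL = 51.30 Ω
X_C = 1/(ωC) = 71.23 Ω
Branch 1 (R+jX_L): Z₁ = 8.800 + j51.30 Ω, |Z₁| = 52.05 Ω
Branch 2 (−jX_C): Z₂ = −j71.23 Ω
Parallel: Z = Z₁Z₂/(Z₁+Z₂), |Z| = 170.2 Ω, ∠Z = 56.44°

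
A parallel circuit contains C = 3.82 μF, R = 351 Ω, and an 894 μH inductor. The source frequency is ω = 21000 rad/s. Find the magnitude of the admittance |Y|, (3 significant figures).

27.1 mS

X_L = ωL = 18.8 Ω
X_C = 1/(ωC) = 12.5 Ω
Parallel: admittances add. Y = 1/R + 1/(jωL) + jωC
Y = (0.00285 + j0.0270) S
|Y| = 0.0271 S → |Z| = 1/|Y| = 36.9 Ω, ∠Z = −∠Y = -84.0°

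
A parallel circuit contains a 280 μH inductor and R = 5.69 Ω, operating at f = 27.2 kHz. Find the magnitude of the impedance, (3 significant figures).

5.65 Ω

ω = 2πf = 170900 rad/s
X_L = ωL = 47.9 Ω
Parallel: admittances add. Y = 1/R + 1/(jωL)
Y = (0.176 − j0.0209) S
|Y| = 0.177 S → |Z| = 1/|Y| = 5.65 Ω, ∠Z = −∠Y = 6.78°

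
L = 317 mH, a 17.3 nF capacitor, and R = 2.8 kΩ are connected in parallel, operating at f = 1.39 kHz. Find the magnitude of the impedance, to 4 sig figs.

ω = 2πf = 8734 rad/s
X_L = ωL = 2769 Ω
X_C = 1/(ωC) = 6618 Ω
Parallel: admittances add. Y = 1/R + 1/(jωL) + jωC
Y = (0.0003571 − j0.0002101) S
|Y| = 0.0004144 S → |Z| = 1/|Y| = 2413 Ω, ∠Z = −∠Y = 30.47°

2413 Ω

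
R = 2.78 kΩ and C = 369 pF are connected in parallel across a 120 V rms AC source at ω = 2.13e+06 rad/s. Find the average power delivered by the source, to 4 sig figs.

5.180 W

X_C = 1/(ωC) = 1272 Ω
Parallel: admittances add. Y = 1/R + jωC
Y = (0.0003597 + j0.0007860) S
|Y| = 0.0008644 S → |Z| = 1/|Y| = 1157 Ω, ∠Z = −∠Y = -65.41°
I = V/|Z| = 103.7 mA
P = VI cos φ = 120 × 0.1037 × cos(-65.41°) = 5.180 W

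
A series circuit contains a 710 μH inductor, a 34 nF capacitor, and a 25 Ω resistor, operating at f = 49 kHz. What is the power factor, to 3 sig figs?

ω = 2πf = 307900 rad/s
X_L = ωL = 219 Ω
X_C = 1/(ωC) = 95.5 Ω
Net reactance X = X_L − X_C = 123 Ω
Z = 25.0 + j123 Ω
|Z| = √(25.0² + 123²) = 126 Ω
∠Z = arctan(123/25.0) = 78.5°
cos φ = cos(78.5°) = 0.199

0.199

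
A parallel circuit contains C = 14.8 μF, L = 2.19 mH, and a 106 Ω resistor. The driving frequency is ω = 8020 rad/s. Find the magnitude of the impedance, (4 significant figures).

X_L = ωL = 17.56 Ω
X_C = 1/(ωC) = 8.425 Ω
Parallel: admittances add. Y = 1/R + 1/(jωL) + jωC
Y = (0.009434 + j0.06176) S
|Y| = 0.06248 S → |Z| = 1/|Y| = 16.01 Ω, ∠Z = −∠Y = -81.32°

16.01 Ω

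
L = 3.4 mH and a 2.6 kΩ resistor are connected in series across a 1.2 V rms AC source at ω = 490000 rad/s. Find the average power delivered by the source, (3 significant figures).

393 μW

X_L = ωL = 1670 Ω
Z = 2600 + j1670 Ω
|Z| = √(2600² + 1670²) = 3090 Ω
∠Z = arctan(1670/2600) = 32.7°
I = V/|Z| = 389 μA
P = VI cos φ = 1.2 × 0.000389 × cos(32.7°) = 393 μW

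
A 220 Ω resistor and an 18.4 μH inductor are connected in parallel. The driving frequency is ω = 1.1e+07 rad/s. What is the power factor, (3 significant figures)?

0.677

X_L = ωL = 202 Ω
Parallel: admittances add. Y = 1/R + 1/(jωL)
Y = (0.00455 − j0.00494) S
|Y| = 0.00671 S → |Z| = 1/|Y| = 149 Ω, ∠Z = −∠Y = 47.4°
cos φ = cos(47.4°) = 0.677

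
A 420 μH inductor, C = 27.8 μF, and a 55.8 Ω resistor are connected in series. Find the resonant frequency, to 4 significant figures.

ω₀ = 1/√(LC) = 1/√(0.00042 × 2.78e-05) = 9254 rad/s
f₀ = ω₀/(2π) = 1.473 kHz

1.473 kHz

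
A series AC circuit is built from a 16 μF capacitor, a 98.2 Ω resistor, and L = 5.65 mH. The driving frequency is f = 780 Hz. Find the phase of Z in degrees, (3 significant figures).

ω = 2πf = 4901 rad/s
X_L = ωL = 27.7 Ω
X_C = 1/(ωC) = 12.8 Ω
Net reactance X = X_L − X_C = 14.9 Ω
Z = 98.2 + j14.9 Ω
|Z| = √(98.2² + 14.9²) = 99.3 Ω
∠Z = arctan(14.9/98.2) = 8.65°

8.65°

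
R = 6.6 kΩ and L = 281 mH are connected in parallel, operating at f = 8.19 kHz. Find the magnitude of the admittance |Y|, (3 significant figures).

ω = 2πf = 51460 rad/s
X_L = ωL = 14500 Ω
Parallel: admittances add. Y = 1/R + 1/(jωL)
Y = (0.000152 − j6.92e-05) S
|Y| = 0.000167 S → |Z| = 1/|Y| = 6000 Ω, ∠Z = −∠Y = 24.5°

167 μS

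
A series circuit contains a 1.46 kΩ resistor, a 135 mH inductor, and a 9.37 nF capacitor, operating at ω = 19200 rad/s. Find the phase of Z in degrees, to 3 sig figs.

-63.8°

X_L = ωL = 2590 Ω
X_C = 1/(ωC) = 5560 Ω
Net reactance X = X_L − X_C = -2970 Ω
Z = 1460 − j2970 Ω
|Z| = √(1460² + 2970²) = 3310 Ω
∠Z = arctan(-2970/1460) = -63.8°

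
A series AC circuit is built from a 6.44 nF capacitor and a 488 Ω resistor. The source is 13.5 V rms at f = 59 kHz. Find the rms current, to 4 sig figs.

20.99 mA

ω = 2πf = 370700 rad/s
X_C = 1/(ωC) = 418.9 Ω
Z = 488.0 − j418.9 Ω
|Z| = √(488.0² + 418.9²) = 643.1 Ω
I = V/|Z| = 13.5/643.1 = 20.99 mA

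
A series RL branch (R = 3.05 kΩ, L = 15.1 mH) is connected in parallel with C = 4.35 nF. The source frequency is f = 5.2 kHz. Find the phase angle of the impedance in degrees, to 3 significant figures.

ω = 2πf = 32670 rad/s
X_L = ωL = 493 Ω
X_C = 1/(ωC) = 7040 Ω
Branch 1 (R+jX_L): Z₁ = 3050 + j493 Ω, |Z₁| = 3090 Ω
Branch 2 (−jX_C): Z₂ = −j7040 Ω
Parallel: Z = Z₁Z₂/(Z₁+Z₂), |Z| = 3010 Ω, ∠Z = -15.8°

-15.8°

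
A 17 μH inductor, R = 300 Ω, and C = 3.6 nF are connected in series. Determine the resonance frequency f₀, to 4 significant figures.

ω₀ = 1/√(LC) = 1/√(1.7e-05 × 3.6e-09) = 4.042e+06 rad/s
f₀ = ω₀/(2π) = 643.3 kHz

643.3 kHz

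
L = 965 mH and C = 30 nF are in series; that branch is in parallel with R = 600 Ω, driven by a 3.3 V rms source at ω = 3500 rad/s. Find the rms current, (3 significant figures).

X_L = ωL = 3380 Ω
X_C = 1/(ωC) = 9520 Ω
Branch 1: Z₁ = R = 600 Ω
Branch 2 (series LC): Z₂ = j(X_L − X_C) = −j6150 Ω
Parallel: Z = Z₁Z₂/(Z₁+Z₂), |Z| = 597 Ω, ∠Z = -5.58°
I = V/|Z| = 3.3/597 = 5.53 mA

5.53 mA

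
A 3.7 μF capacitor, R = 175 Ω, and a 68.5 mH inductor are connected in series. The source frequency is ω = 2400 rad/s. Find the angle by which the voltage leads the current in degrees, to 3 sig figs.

16.5°

X_L = ωL = 164 Ω
X_C = 1/(ωC) = 113 Ω
Net reactance X = X_L − X_C = 51.8 Ω
Z = 175 + j51.8 Ω
|Z| = √(175² + 51.8²) = 183 Ω
∠Z = arctan(51.8/175) = 16.5°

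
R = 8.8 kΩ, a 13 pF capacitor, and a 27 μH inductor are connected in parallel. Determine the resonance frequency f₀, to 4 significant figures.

8.495 MHz

ω₀ = 1/√(LC) = 1/√(2.7e-05 × 1.3e-11) = 5.338e+07 rad/s
f₀ = ω₀/(2π) = 8.495 MHz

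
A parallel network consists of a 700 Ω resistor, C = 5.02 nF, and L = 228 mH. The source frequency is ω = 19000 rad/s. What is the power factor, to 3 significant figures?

0.996

X_L = ωL = 4330 Ω
X_C = 1/(ωC) = 10500 Ω
Parallel: admittances add. Y = 1/R + 1/(jωL) + jωC
Y = (0.00143 − j0.000135) S
|Y| = 0.00143 S → |Z| = 1/|Y| = 697 Ω, ∠Z = −∠Y = 5.42°
cos φ = cos(5.42°) = 0.996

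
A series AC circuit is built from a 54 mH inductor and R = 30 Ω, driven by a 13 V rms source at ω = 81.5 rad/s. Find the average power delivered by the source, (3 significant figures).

5.51 W

X_L = ωL = 4.40 Ω
Z = 30.0 + j4.40 Ω
|Z| = √(30.0² + 4.40²) = 30.3 Ω
∠Z = arctan(4.40/30.0) = 8.35°
I = V/|Z| = 429 mA
P = VI cos φ = 13 × 0.429 × cos(8.35°) = 5.51 W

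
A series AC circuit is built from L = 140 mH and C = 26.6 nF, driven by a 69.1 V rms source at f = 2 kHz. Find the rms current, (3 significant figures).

56.1 mA

ω = 2πf = 12570 rad/s
X_L = ωL = 1760 Ω
X_C = 1/(ωC) = 2990 Ω
Net reactance X = X_L − X_C = -1230 Ω
Z = − j1230 Ω
|Z| = √(0² + 1230²) = 1230 Ω
I = V/|Z| = 69.1/1230 = 56.1 mA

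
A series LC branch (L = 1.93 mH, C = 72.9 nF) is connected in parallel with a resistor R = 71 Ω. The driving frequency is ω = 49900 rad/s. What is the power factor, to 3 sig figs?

X_L = ωL = 96.3 Ω
X_C = 1/(ωC) = 275 Ω
Branch 1: Z₁ = R = 71.0 Ω
Branch 2 (series LC): Z₂ = j(X_L − X_C) = −j179 Ω
Parallel: Z = Z₁Z₂/(Z₁+Z₂), |Z| = 66.0 Ω, ∠Z = -21.7°
cos φ = cos(-21.7°) = 0.929

0.929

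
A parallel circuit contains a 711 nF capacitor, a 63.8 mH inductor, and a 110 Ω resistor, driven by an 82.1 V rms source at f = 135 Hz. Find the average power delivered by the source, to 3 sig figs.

ω = 2πf = 848.2 rad/s
X_L = ωL = 54.1 Ω
X_C = 1/(ωC) = 1660 Ω
Parallel: admittances add. Y = 1/R + 1/(jωL) + jωC
Y = (0.00909 − j0.0179) S
|Y| = 0.0201 S → |Z| = 1/|Y| = 49.9 Ω, ∠Z = −∠Y = 63.0°
I = V/|Z| = 1.65 A
P = VI cos φ = 82.1 × 1.65 × cos(63.0°) = 61.3 W

61.3 W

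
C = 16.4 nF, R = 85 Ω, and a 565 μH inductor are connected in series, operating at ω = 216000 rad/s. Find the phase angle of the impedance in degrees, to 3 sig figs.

X_L = ωL = 122 Ω
X_C = 1/(ωC) = 282 Ω
Net reactance X = X_L − X_C = -160 Ω
Z = 85.0 − j160 Ω
|Z| = √(85.0² + 160²) = 181 Ω
∠Z = arctan(-160/85.0) = -62.1°

-62.1°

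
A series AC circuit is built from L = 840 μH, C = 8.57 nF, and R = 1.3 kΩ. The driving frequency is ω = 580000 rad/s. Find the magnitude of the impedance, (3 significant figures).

X_L = ωL = 487 Ω
X_C = 1/(ωC) = 201 Ω
Net reactance X = X_L − X_C = 286 Ω
Z = 1300 + j286 Ω
|Z| = √(1300² + 286²) = 1330 Ω

1330 Ω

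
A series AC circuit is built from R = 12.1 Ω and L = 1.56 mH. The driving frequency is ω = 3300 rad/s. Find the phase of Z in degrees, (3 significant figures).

X_L = ωL = 5.15 Ω
Z = 12.1 + j5.15 Ω
|Z| = √(12.1² + 5.15²) = 13.1 Ω
∠Z = arctan(5.15/12.1) = 23.0°

23.0°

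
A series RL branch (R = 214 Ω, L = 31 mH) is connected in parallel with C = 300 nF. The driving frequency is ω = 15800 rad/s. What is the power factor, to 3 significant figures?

X_L = ωL = 490 Ω
X_C = 1/(ωC) = 211 Ω
Branch 1 (R+jX_L): Z₁ = 214 + j490 Ω, |Z₁| = 535 Ω
Branch 2 (−jX_C): Z₂ = −j211 Ω
Parallel: Z = Z₁Z₂/(Z₁+Z₂), |Z| = 321 Ω, ∠Z = -76.1°
cos φ = cos(-76.1°) = 0.240

0.240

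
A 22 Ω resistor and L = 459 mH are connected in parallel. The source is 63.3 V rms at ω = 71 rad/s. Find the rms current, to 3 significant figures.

X_L = ωL = 32.6 Ω
Parallel: admittances add. Y = 1/R + 1/(jωL)
Y = (0.0455 − j0.0307) S
|Y| = 0.0548 S → |Z| = 1/|Y| = 18.2 Ω, ∠Z = −∠Y = 34.0°
I = V/|Z| = 63.3/18.2 = 3.47 A

3.47 A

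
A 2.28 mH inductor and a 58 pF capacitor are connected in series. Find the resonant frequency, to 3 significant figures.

ω₀ = 1/√(LC) = 1/√(0.00228 × 5.8e-11) = 2.75e+06 rad/s
f₀ = ω₀/(2π) = 438 kHz

438 kHz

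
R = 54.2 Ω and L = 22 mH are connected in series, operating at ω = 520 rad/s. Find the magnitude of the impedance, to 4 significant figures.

X_L = ωL = 11.44 Ω
Z = 54.20 + j11.44 Ω
|Z| = √(54.20² + 11.44²) = 55.39 Ω

55.39 Ω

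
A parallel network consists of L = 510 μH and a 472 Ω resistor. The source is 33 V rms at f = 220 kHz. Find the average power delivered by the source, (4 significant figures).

2.307 W

ω = 2πf = 1.382e+06 rad/s
X_L = ωL = 705.0 Ω
Parallel: admittances add. Y = 1/R + 1/(jωL)
Y = (0.002119 − j0.001418) S
|Y| = 0.002550 S → |Z| = 1/|Y| = 392.2 Ω, ∠Z = −∠Y = 33.80°
I = V/|Z| = 84.14 mA
P = VI cos φ = 33 × 0.08414 × cos(33.80°) = 2.307 W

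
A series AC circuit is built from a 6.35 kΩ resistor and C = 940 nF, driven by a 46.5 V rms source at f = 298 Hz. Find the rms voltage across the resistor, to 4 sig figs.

ω = 2πf = 1872 rad/s
X_C = 1/(ωC) = 568.2 Ω
Z = 6350 − j568.2 Ω
|Z| = √(6350² + 568.2²) = 6375 Ω
I = V/|Z| = 7.294 mA
V_R = I·|Z_R| = 0.007294 × 6350 = 46.31 V

46.31 V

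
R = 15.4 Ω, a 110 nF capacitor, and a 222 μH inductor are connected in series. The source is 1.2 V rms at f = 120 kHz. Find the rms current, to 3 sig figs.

7.69 mA

ω = 2πf = 754000 rad/s
X_L = ωL = 167 Ω
X_C = 1/(ωC) = 12.1 Ω
Net reactance X = X_L − X_C = 155 Ω
Z = 15.4 + j155 Ω
|Z| = √(15.4² + 155²) = 156 Ω
I = V/|Z| = 1.2/156 = 7.69 mA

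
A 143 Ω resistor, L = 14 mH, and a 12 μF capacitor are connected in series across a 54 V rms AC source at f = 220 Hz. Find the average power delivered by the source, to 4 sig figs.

ω = 2πf = 1382 rad/s
X_L = ωL = 19.35 Ω
X_C = 1/(ωC) = 60.29 Ω
Net reactance X = X_L − X_C = -40.93 Ω
Z = 143.0 − j40.93 Ω
|Z| = √(143.0² + 40.93²) = 148.7 Ω
∠Z = arctan(-40.93/143.0) = -15.97°
I = V/|Z| = 363.0 mA
P = VI cos φ = 54 × 0.3630 × cos(-15.97°) = 18.85 W

18.85 W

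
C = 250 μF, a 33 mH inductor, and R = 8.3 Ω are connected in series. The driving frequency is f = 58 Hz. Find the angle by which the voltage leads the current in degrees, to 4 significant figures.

ω = 2πf = 364.4 rad/s
X_L = ωL = 12.03 Ω
X_C = 1/(ωC) = 10.98 Ω
Net reactance X = X_L − X_C = 1.050 Ω
Z = 8.300 + j1.050 Ω
|Z| = √(8.300² + 1.050²) = 8.366 Ω
∠Z = arctan(1.050/8.300) = 7.209°

7.209°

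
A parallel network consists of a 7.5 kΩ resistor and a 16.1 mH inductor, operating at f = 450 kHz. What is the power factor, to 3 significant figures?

0.987

ω = 2πf = 2.827e+06 rad/s
X_L = ωL = 45500 Ω
Parallel: admittances add. Y = 1/R + 1/(jωL)
Y = (0.000133 − j2.2e-05) S
|Y| = 0.000135 S → |Z| = 1/|Y| = 7400 Ω, ∠Z = −∠Y = 9.36°
cos φ = cos(9.36°) = 0.987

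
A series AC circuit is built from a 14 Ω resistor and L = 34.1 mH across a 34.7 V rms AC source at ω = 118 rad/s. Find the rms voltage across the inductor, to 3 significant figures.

9.59 V

X_L = ωL = 4.02 Ω
Z = 14.0 + j4.02 Ω
|Z| = √(14.0² + 4.02²) = 14.6 Ω
I = V/|Z| = 2.38 A
V_L = I·|Z_L| = 2.38 × 4.02 = 9.59 V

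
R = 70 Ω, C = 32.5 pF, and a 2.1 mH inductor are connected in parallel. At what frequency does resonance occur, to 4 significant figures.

609.2 kHz

ω₀ = 1/√(LC) = 1/√(0.0021 × 3.25e-11) = 3.828e+06 rad/s
f₀ = ω₀/(2π) = 609.2 kHz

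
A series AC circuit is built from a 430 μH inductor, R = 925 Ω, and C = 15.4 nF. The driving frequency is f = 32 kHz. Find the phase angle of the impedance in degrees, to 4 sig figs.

ω = 2πf = 201100 rad/s
X_L = ωL = 86.46 Ω
X_C = 1/(ωC) = 323.0 Ω
Net reactance X = X_L − X_C = -236.5 Ω
Z = 925.0 − j236.5 Ω
|Z| = √(925.0² + 236.5²) = 954.8 Ω
∠Z = arctan(-236.5/925.0) = -14.34°

-14.34°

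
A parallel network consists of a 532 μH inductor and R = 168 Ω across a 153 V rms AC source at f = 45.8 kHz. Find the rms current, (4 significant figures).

ω = 2πf = 287800 rad/s
X_L = ωL = 153.1 Ω
Parallel: admittances add. Y = 1/R + 1/(jωL)
Y = (0.005952 − j0.006532) S
|Y| = 0.008837 S → |Z| = 1/|Y| = 113.2 Ω, ∠Z = −∠Y = 47.66°
I = V/|Z| = 153/113.2 = 1.352 A

1.352 A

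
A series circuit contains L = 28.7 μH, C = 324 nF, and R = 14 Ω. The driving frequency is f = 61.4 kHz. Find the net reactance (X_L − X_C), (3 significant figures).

ω = 2πf = 385800 rad/s
X_L = ωL = 11.1 Ω
X_C = 1/(ωC) = 8.00 Ω
X = 11.1 − 8.00 = 3.07 Ω

3.07 Ω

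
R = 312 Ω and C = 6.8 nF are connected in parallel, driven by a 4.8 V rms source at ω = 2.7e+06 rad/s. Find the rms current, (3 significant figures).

X_C = 1/(ωC) = 54.5 Ω
Parallel: admittances add. Y = 1/R + jωC
Y = (0.00321 + j0.0184) S
|Y| = 0.0186 S → |Z| = 1/|Y| = 53.7 Ω, ∠Z = −∠Y = -80.1°
I = V/|Z| = 4.8/53.7 = 89.5 mA

89.5 mA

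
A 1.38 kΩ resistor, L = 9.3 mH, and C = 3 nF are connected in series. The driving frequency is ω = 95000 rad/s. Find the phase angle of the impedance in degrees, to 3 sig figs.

-62.3°

X_L = ωL = 883 Ω
X_C = 1/(ωC) = 3510 Ω
Net reactance X = X_L − X_C = -2630 Ω
Z = 1380 − j2630 Ω
|Z| = √(1380² + 2630²) = 2970 Ω
∠Z = arctan(-2630/1380) = -62.3°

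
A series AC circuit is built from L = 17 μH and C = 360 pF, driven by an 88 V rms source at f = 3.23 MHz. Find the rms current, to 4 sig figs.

422.8 mA

ω = 2πf = 2.029e+07 rad/s
X_L = ωL = 345.0 Ω
X_C = 1/(ωC) = 136.9 Ω
Net reactance X = X_L − X_C = 208.1 Ω
Z = j208.1 Ω
|Z| = √(0² + 208.1²) = 208.1 Ω
I = V/|Z| = 88/208.1 = 422.8 mA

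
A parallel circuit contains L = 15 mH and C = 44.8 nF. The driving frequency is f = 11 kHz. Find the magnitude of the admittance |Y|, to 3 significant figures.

ω = 2πf = 69120 rad/s
X_L = ωL = 1040 Ω
X_C = 1/(ωC) = 323 Ω
Parallel: admittances add. Y = 1/(jωL) + jωC
Y = (0 + j0.00213) S
|Y| = 0.00213 S → |Z| = 1/|Y| = 469 Ω, ∠Z = −∠Y = -90.0°

2.13 mS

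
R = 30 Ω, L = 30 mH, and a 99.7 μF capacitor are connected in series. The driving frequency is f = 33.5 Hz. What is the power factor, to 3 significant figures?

ω = 2πf = 210.5 rad/s
X_L = ωL = 6.31 Ω
X_C = 1/(ωC) = 47.7 Ω
Net reactance X = X_L − X_C = -41.3 Ω
Z = 30.0 − j41.3 Ω
|Z| = √(30.0² + 41.3²) = 51.1 Ω
∠Z = arctan(-41.3/30.0) = -54.0°
cos φ = cos(-54.0°) = 0.587

0.587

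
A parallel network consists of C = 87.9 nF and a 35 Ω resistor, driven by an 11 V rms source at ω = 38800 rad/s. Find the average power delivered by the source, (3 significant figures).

3.46 W

X_C = 1/(ωC) = 293 Ω
Parallel: admittances add. Y = 1/R + jωC
Y = (0.0286 + j0.00341) S
|Y| = 0.0288 S → |Z| = 1/|Y| = 34.8 Ω, ∠Z = −∠Y = -6.81°
I = V/|Z| = 317 mA
P = VI cos φ = 11 × 0.317 × cos(-6.81°) = 3.46 W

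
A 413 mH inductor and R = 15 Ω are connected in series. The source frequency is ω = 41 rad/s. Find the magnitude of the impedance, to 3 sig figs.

22.6 Ω

X_L = ωL = 16.9 Ω
Z = 15.0 + j16.9 Ω
|Z| = √(15.0² + 16.9²) = 22.6 Ω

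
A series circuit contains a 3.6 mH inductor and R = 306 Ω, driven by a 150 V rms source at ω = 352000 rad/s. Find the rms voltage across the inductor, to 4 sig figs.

X_L = ωL = 1267 Ω
Z = 306.0 + j1267 Ω
|Z| = √(306.0² + 1267²) = 1304 Ω
I = V/|Z| = 115.1 mA
V_L = I·|Z_L| = 0.1151 × 1267 = 145.8 V

145.8 V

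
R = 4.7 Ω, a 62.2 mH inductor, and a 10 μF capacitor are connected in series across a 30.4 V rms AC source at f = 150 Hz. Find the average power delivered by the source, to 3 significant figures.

1.91 W

ω = 2πf = 942.5 rad/s
X_L = ωL = 58.6 Ω
X_C = 1/(ωC) = 106 Ω
Net reactance X = X_L − X_C = -47.5 Ω
Z = 4.70 − j47.5 Ω
|Z| = √(4.70² + 47.5²) = 47.7 Ω
∠Z = arctan(-47.5/4.70) = -84.3°
I = V/|Z| = 637 mA
P = VI cos φ = 30.4 × 0.637 × cos(-84.3°) = 1.91 W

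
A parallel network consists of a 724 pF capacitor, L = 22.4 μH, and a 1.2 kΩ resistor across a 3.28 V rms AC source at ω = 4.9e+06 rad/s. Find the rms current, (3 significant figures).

X_L = ωL = 110 Ω
X_C = 1/(ωC) = 282 Ω
Parallel: admittances add. Y = 1/R + 1/(jωL) + jωC
Y = (0.000833 − j0.00556) S
|Y| = 0.00563 S → |Z| = 1/|Y| = 178 Ω, ∠Z = −∠Y = 81.5°
I = V/|Z| = 3.28/178 = 18.5 mA

18.5 mA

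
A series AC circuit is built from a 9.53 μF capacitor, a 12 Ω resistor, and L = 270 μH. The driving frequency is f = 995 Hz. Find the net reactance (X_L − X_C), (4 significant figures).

ω = 2πf = 6252 rad/s
X_L = ωL = 1.688 Ω
X_C = 1/(ωC) = 16.78 Ω
X = 1.688 − 16.78 = -15.10 Ω

-15.10 Ω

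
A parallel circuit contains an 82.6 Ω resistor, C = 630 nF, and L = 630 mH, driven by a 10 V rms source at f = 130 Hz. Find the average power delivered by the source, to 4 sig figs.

1.211 W

ω = 2πf = 816.8 rad/s
X_L = ωL = 514.6 Ω
X_C = 1/(ωC) = 1943 Ω
Parallel: admittances add. Y = 1/R + 1/(jωL) + jωC
Y = (0.01211 − j0.001429) S
|Y| = 0.01219 S → |Z| = 1/|Y| = 82.03 Ω, ∠Z = −∠Y = 6.730°
I = V/|Z| = 121.9 mA
P = VI cos φ = 10 × 0.1219 × cos(6.730°) = 1.211 W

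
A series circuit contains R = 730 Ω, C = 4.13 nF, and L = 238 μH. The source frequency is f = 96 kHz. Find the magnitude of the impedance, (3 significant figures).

ω = 2πf = 603200 rad/s
X_L = ωL = 144 Ω
X_C = 1/(ωC) = 401 Ω
Net reactance X = X_L − X_C = -258 Ω
Z = 730 − j258 Ω
|Z| = √(730² + 258²) = 774 Ω

774 Ω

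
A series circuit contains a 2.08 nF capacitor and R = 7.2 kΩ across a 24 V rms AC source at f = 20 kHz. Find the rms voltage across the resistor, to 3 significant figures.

ω = 2πf = 125700 rad/s
X_C = 1/(ωC) = 3830 Ω
Z = 7200 − j3830 Ω
|Z| = √(7200² + 3830²) = 8150 Ω
I = V/|Z| = 2.94 mA
V_R = I·|Z_R| = 0.00294 × 7200 = 21.2 V

21.2 V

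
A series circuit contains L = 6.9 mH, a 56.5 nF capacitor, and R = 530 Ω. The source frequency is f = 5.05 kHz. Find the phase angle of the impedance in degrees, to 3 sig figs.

-32.6°

ω = 2πf = 31730 rad/s
X_L = ωL = 219 Ω
X_C = 1/(ωC) = 558 Ω
Net reactance X = X_L − X_C = -339 Ω
Z = 530 − j339 Ω
|Z| = √(530² + 339²) = 629 Ω
∠Z = arctan(-339/530) = -32.6°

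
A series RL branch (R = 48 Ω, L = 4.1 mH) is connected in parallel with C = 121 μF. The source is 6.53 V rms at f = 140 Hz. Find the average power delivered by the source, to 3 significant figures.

883 mW

ω = 2πf = 879.6 rad/s
X_L = ωL = 3.61 Ω
X_C = 1/(ωC) = 9.40 Ω
Branch 1 (R+jX_L): Z₁ = 48.0 + j3.61 Ω, |Z₁| = 48.1 Ω
Branch 2 (−jX_C): Z₂ = −j9.40 Ω
Parallel: Z = Z₁Z₂/(Z₁+Z₂), |Z| = 9.35 Ω, ∠Z = -78.8°
I = V/|Z| = 698 mA
P = VI cos φ = 6.53 × 0.698 × cos(-78.8°) = 883 mW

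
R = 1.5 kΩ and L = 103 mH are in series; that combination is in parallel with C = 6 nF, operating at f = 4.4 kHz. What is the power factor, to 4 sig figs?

ω = 2πf = 27650 rad/s
X_L = ωL = 2848 Ω
X_C = 1/(ωC) = 6029 Ω
Branch 1 (R+jX_L): Z₁ = 1500 + j2848 Ω, |Z₁| = 3218 Ω
Branch 2 (−jX_C): Z₂ = −j6029 Ω
Parallel: Z = Z₁Z₂/(Z₁+Z₂), |Z| = 5517 Ω, ∠Z = 36.98°
cos φ = cos(36.98°) = 0.7989

0.7989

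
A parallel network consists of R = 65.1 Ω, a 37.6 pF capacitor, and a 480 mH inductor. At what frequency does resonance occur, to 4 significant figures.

37.46 kHz

ω₀ = 1/√(LC) = 1/√(0.48 × 3.76e-11) = 235400 rad/s
f₀ = ω₀/(2π) = 37.46 kHz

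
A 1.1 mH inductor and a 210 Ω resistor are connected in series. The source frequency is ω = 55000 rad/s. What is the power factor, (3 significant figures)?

X_L = ωL = 60.5 Ω
Z = 210 + j60.5 Ω
|Z| = √(210² + 60.5²) = 219 Ω
∠Z = arctan(60.5/210) = 16.1°
cos φ = cos(16.1°) = 0.961

0.961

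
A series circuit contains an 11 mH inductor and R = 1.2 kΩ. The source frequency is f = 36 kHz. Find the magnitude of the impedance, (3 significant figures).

2760 Ω

ω = 2πf = 226200 rad/s
X_L = ωL = 2490 Ω
Z = 1200 + j2490 Ω
|Z| = √(1200² + 2490²) = 2760 Ω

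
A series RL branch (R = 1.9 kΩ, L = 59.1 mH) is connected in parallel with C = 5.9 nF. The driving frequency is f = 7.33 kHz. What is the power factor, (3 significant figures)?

0.990

ω = 2πf = 46060 rad/s
X_L = ωL = 2720 Ω
X_C = 1/(ωC) = 3680 Ω
Branch 1 (R+jX_L): Z₁ = 1900 + j2720 Ω, |Z₁| = 3320 Ω
Branch 2 (−jX_C): Z₂ = −j3680 Ω
Parallel: Z = Z₁Z₂/(Z₁+Z₂), |Z| = 5740 Ω, ∠Z = -8.15°
cos φ = cos(-8.15°) = 0.990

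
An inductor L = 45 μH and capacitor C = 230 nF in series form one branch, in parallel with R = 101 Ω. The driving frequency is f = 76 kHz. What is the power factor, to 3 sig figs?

0.122

ω = 2πf = 477500 rad/s
X_L = ωL = 21.5 Ω
X_C = 1/(ωC) = 9.10 Ω
Branch 1: Z₁ = R = 101 Ω
Branch 2 (series LC): Z₂ = j(X_L − X_C) = j12.4 Ω
Parallel: Z = Z₁Z₂/(Z₁+Z₂), |Z| = 12.3 Ω, ∠Z = 83.0°
cos φ = cos(83.0°) = 0.122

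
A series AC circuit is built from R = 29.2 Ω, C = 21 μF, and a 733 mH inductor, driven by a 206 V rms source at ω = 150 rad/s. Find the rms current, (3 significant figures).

983 mA

X_L = ωL = 110 Ω
X_C = 1/(ωC) = 317 Ω
Net reactance X = X_L − X_C = -208 Ω
Z = 29.2 − j208 Ω
|Z| = √(29.2² + 208²) = 210 Ω
I = V/|Z| = 206/210 = 983 mA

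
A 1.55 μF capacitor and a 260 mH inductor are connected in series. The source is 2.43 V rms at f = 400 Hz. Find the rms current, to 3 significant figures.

6.12 mA

ω = 2πf = 2513 rad/s
X_L = ωL = 653 Ω
X_C = 1/(ωC) = 257 Ω
Net reactance X = X_L − X_C = 397 Ω
Z = j397 Ω
|Z| = √(0² + 397²) = 397 Ω
I = V/|Z| = 2.43/397 = 6.12 mA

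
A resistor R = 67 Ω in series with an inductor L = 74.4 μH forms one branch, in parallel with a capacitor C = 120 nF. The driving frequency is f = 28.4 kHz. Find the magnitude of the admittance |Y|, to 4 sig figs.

23.47 mS

ω = 2πf = 178400 rad/s
X_L = ωL = 13.28 Ω
X_C = 1/(ωC) = 46.70 Ω
Branch 1 (R+jX_L): Z₁ = 67.00 + j13.28 Ω, |Z₁| = 68.30 Ω
Branch 2 (−jX_C): Z₂ = −j46.70 Ω
Parallel: Z = Z₁Z₂/(Z₁+Z₂), |Z| = 42.60 Ω, ∠Z = -52.28°
|Y| = 1/|Z| = 23.47 mS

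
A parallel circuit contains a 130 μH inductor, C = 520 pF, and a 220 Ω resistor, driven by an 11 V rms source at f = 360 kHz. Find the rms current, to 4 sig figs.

ω = 2πf = 2.262e+06 rad/s
X_L = ωL = 294.1 Ω
X_C = 1/(ωC) = 850.2 Ω
Parallel: admittances add. Y = 1/R + 1/(jωL) + jωC
Y = (0.004545 − j0.002225) S
|Y| = 0.005061 S → |Z| = 1/|Y| = 197.6 Ω, ∠Z = −∠Y = 26.08°
I = V/|Z| = 11/197.6 = 55.67 mA

55.67 mA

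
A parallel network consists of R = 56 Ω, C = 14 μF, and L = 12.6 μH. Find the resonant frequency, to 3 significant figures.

ω₀ = 1/√(LC) = 1/√(1.26e-05 × 1.4e-05) = 75290 rad/s
f₀ = ω₀/(2π) = 12.0 kHz

12.0 kHz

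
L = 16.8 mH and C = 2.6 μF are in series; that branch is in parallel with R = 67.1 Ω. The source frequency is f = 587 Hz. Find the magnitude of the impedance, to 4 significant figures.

ω = 2πf = 3688 rad/s
X_L = ωL = 61.96 Ω
X_C = 1/(ωC) = 104.3 Ω
Branch 1: Z₁ = R = 67.10 Ω
Branch 2 (series LC): Z₂ = j(X_L − X_C) = −j42.32 Ω
Parallel: Z = Z₁Z₂/(Z₁+Z₂), |Z| = 35.80 Ω, ∠Z = -57.76°

35.80 Ω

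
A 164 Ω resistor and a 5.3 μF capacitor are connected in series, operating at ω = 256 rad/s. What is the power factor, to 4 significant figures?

0.2172

X_C = 1/(ωC) = 737.0 Ω
Z = 164.0 − j737.0 Ω
|Z| = √(164.0² + 737.0²) = 755.1 Ω
∠Z = arctan(-737.0/164.0) = -77.46°
cos φ = cos(-77.46°) = 0.2172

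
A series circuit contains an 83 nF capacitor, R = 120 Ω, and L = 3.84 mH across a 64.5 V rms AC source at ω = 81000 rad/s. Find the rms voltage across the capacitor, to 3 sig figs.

47.5 V

X_L = ωL = 311 Ω
X_C = 1/(ωC) = 149 Ω
Net reactance X = X_L − X_C = 162 Ω
Z = 120 + j162 Ω
|Z| = √(120² + 162²) = 202 Ω
I = V/|Z| = 320 mA
V_C = I·|Z_C| = 0.320 × 149 = 47.5 V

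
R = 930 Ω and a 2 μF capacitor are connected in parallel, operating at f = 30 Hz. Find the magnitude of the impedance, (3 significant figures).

878 Ω

ω = 2πf = 188.5 rad/s
X_C = 1/(ωC) = 2650 Ω
Parallel: admittances add. Y = 1/R + jωC
Y = (0.00108 + j0.000377) S
|Y| = 0.00114 S → |Z| = 1/|Y| = 878 Ω, ∠Z = −∠Y = -19.3°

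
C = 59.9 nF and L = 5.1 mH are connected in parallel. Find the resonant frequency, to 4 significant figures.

9.106 kHz

ω₀ = 1/√(LC) = 1/√(0.0051 × 5.99e-08) = 57210 rad/s
f₀ = ω₀/(2π) = 9.106 kHz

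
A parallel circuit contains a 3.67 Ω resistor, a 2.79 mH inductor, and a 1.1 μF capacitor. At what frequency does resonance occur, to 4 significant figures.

2.873 kHz

ω₀ = 1/√(LC) = 1/√(0.00279 × 1.1e-06) = 18050 rad/s
f₀ = ω₀/(2π) = 2.873 kHz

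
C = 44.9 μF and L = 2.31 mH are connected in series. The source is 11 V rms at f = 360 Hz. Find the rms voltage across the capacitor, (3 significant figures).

23.4 V

ω = 2πf = 2262 rad/s
X_L = ωL = 5.23 Ω
X_C = 1/(ωC) = 9.85 Ω
Net reactance X = X_L − X_C = -4.62 Ω
Z = − j4.62 Ω
|Z| = √(0² + 4.62²) = 4.62 Ω
I = V/|Z| = 2.38 A
V_C = I·|Z_C| = 2.38 × 9.85 = 23.4 V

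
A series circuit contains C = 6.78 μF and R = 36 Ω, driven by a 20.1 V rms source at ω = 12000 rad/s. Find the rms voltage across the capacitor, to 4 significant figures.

X_C = 1/(ωC) = 12.29 Ω
Z = 36.00 − j12.29 Ω
|Z| = √(36.00² + 12.29²) = 38.04 Ω
I = V/|Z| = 528.4 mA
V_C = I·|Z_C| = 0.5284 × 12.29 = 6.494 V

6.494 V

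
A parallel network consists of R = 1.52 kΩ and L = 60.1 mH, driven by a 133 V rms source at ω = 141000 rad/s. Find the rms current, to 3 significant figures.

X_L = ωL = 8470 Ω
Parallel: admittances add. Y = 1/R + 1/(jωL)
Y = (0.000658 − j0.000118) S
|Y| = 0.000668 S → |Z| = 1/|Y| = 1500 Ω, ∠Z = −∠Y = 10.2°
I = V/|Z| = 133/1500 = 88.9 mA

88.9 mA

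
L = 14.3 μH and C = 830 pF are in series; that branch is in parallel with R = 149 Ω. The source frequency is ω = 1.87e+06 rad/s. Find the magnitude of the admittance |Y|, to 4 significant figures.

6.904 mS

X_L = ωL = 26.74 Ω
X_C = 1/(ωC) = 644.3 Ω
Branch 1: Z₁ = R = 149.0 Ω
Branch 2 (series LC): Z₂ = j(X_L − X_C) = −j617.5 Ω
Parallel: Z = Z₁Z₂/(Z₁+Z₂), |Z| = 144.8 Ω, ∠Z = -13.56°
|Y| = 1/|Z| = 6.904 mS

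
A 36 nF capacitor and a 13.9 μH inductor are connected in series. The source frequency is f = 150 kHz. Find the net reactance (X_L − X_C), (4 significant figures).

ω = 2πf = 942500 rad/s
X_L = ωL = 13.10 Ω
X_C = 1/(ωC) = 29.47 Ω
X = 13.10 − 29.47 = -16.37 Ω

-16.37 Ω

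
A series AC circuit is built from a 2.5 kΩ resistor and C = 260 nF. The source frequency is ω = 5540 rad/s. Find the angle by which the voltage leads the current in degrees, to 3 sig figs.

-15.5°

X_C = 1/(ωC) = 694 Ω
Z = 2500 − j694 Ω
|Z| = √(2500² + 694²) = 2590 Ω
∠Z = arctan(-694/2500) = -15.5°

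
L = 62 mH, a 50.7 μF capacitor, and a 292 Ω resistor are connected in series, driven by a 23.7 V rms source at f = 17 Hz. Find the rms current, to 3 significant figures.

69.3 mA

ω = 2πf = 106.8 rad/s
X_L = ωL = 6.62 Ω
X_C = 1/(ωC) = 185 Ω
Net reactance X = X_L − X_C = -178 Ω
Z = 292 − j178 Ω
|Z| = √(292² + 178²) = 342 Ω
I = V/|Z| = 23.7/342 = 69.3 mA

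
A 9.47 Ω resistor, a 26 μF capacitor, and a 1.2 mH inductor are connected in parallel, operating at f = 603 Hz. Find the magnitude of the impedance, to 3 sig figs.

6.21 Ω

ω = 2πf = 3789 rad/s
X_L = ωL = 4.55 Ω
X_C = 1/(ωC) = 10.2 Ω
Parallel: admittances add. Y = 1/R + 1/(jωL) + jωC
Y = (0.106 − j0.121) S
|Y| = 0.161 S → |Z| = 1/|Y| = 6.21 Ω, ∠Z = −∠Y = 49.0°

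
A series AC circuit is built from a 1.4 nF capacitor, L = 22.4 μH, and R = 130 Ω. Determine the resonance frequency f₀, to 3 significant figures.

899 kHz

ω₀ = 1/√(LC) = 1/√(2.24e-05 × 1.4e-09) = 5.647e+06 rad/s
f₀ = ω₀/(2π) = 899 kHz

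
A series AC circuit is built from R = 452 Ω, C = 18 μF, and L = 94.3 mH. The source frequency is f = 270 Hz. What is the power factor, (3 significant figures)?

ω = 2πf = 1696 rad/s
X_L = ωL = 160 Ω
X_C = 1/(ωC) = 32.7 Ω
Net reactance X = X_L − X_C = 127 Ω
Z = 452 + j127 Ω
|Z| = √(452² + 127²) = 470 Ω
∠Z = arctan(127/452) = 15.7°
cos φ = cos(15.7°) = 0.963

0.963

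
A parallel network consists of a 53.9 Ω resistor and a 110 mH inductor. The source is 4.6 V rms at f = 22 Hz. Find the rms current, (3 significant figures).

314 mA

ω = 2πf = 138.2 rad/s
X_L = ωL = 15.2 Ω
Parallel: admittances add. Y = 1/R + 1/(jωL)
Y = (0.0186 − j0.0658) S
|Y| = 0.0683 S → |Z| = 1/|Y| = 14.6 Ω, ∠Z = −∠Y = 74.2°
I = V/|Z| = 4.6/14.6 = 314 mA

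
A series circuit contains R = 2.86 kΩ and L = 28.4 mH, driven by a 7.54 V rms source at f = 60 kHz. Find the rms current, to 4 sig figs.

680.4 μA

ω = 2πf = 377000 rad/s
X_L = ωL = 10710 Ω
Z = 2860 + j10710 Ω
|Z| = √(2860² + 10710²) = 11080 Ω
I = V/|Z| = 7.54/11080 = 680.4 μA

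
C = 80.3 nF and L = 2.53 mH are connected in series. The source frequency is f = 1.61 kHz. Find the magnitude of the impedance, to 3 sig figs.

1210 Ω

ω = 2πf = 10120 rad/s
X_L = ωL = 25.6 Ω
X_C = 1/(ωC) = 1230 Ω
Net reactance X = X_L − X_C = -1210 Ω
Z = − j1210 Ω
|Z| = √(0² + 1210²) = 1210 Ω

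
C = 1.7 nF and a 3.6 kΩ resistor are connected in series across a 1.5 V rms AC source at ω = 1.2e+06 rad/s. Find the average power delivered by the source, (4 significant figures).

613.6 μW

X_C = 1/(ωC) = 490.2 Ω
Z = 3600 − j490.2 Ω
|Z| = √(3600² + 490.2²) = 3633 Ω
∠Z = arctan(-490.2/3600) = -7.754°
I = V/|Z| = 412.9 μA
P = VI cos φ = 1.5 × 0.0004129 × cos(-7.754°) = 613.6 μW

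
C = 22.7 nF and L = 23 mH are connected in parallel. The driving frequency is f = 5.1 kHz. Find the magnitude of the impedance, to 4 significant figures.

1589 Ω

ω = 2πf = 32040 rad/s
X_L = ωL = 737.0 Ω
X_C = 1/(ωC) = 1375 Ω
Parallel: admittances add. Y = 1/(jωL) + jωC
Y = (0 − j0.0006294) S
|Y| = 0.0006294 S → |Z| = 1/|Y| = 1589 Ω, ∠Z = −∠Y = 90.00°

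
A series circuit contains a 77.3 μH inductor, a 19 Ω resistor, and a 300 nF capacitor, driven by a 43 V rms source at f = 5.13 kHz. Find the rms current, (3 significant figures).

419 mA

ω = 2πf = 32230 rad/s
X_L = ωL = 2.49 Ω
X_C = 1/(ωC) = 103 Ω
Net reactance X = X_L − X_C = -101 Ω
Z = 19.0 − j101 Ω
|Z| = √(19.0² + 101²) = 103 Ω
I = V/|Z| = 43/103 = 419 mA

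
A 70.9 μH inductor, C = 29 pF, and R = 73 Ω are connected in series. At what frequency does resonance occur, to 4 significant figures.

3.510 MHz

ω₀ = 1/√(LC) = 1/√(7.09e-05 × 2.9e-11) = 2.205e+07 rad/s
f₀ = ω₀/(2π) = 3.510 MHz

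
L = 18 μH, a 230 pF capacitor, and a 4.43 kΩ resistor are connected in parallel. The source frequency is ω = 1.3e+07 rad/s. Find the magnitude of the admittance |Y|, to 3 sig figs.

1.30 mS

X_L = ωL = 234 Ω
X_C = 1/(ωC) = 334 Ω
Parallel: admittances add. Y = 1/R + 1/(jωL) + jωC
Y = (0.000226 − j0.00128) S
|Y| = 0.00130 S → |Z| = 1/|Y| = 767 Ω, ∠Z = −∠Y = 80.0°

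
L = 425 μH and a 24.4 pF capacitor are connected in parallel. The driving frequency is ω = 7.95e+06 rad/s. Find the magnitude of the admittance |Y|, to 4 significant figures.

102.0 μS

X_L = ωL = 3379 Ω
X_C = 1/(ωC) = 5155 Ω
Parallel: admittances add. Y = 1/(jωL) + jωC
Y = (0 − j0.0001020) S
|Y| = 0.0001020 S → |Z| = 1/|Y| = 9805 Ω, ∠Z = −∠Y = 90.00°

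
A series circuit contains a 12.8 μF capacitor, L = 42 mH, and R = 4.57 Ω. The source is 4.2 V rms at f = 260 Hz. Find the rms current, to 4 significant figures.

ω = 2πf = 1634 rad/s
X_L = ωL = 68.61 Ω
X_C = 1/(ωC) = 47.82 Ω
Net reactance X = X_L − X_C = 20.79 Ω
Z = 4.570 + j20.79 Ω
|Z| = √(4.570² + 20.79²) = 21.29 Ω
I = V/|Z| = 4.2/21.29 = 197.3 mA

197.3 mA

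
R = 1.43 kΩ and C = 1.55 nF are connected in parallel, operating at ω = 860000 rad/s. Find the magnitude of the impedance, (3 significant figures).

X_C = 1/(ωC) = 750 Ω
Parallel: admittances add. Y = 1/R + jωC
Y = (0.000699 + j0.00133) S
|Y| = 0.00151 S → |Z| = 1/|Y| = 664 Ω, ∠Z = −∠Y = -62.3°

664 Ω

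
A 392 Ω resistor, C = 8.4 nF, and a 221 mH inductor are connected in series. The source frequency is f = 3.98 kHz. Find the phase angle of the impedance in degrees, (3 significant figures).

ω = 2πf = 25010 rad/s
X_L = ωL = 5530 Ω
X_C = 1/(ωC) = 4760 Ω
Net reactance X = X_L − X_C = 766 Ω
Z = 392 + j766 Ω
|Z| = √(392² + 766²) = 860 Ω
∠Z = arctan(766/392) = 62.9°

62.9°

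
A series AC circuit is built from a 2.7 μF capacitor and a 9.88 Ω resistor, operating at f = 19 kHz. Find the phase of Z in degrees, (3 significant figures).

ω = 2πf = 119400 rad/s
X_C = 1/(ωC) = 3.10 Ω
Z = 9.88 − j3.10 Ω
|Z| = √(9.88² + 3.10²) = 10.4 Ω
∠Z = arctan(-3.10/9.88) = -17.4°

-17.4°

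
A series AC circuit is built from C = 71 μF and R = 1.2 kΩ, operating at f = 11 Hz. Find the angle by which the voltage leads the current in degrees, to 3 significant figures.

-9.64°

ω = 2πf = 69.12 rad/s
X_C = 1/(ωC) = 204 Ω
Z = 1200 − j204 Ω
|Z| = √(1200² + 204²) = 1220 Ω
∠Z = arctan(-204/1200) = -9.64°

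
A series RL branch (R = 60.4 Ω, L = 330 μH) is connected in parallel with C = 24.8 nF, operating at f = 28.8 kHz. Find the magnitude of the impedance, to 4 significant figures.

ω = 2πf = 181000 rad/s
X_L = ωL = 59.72 Ω
X_C = 1/(ωC) = 222.8 Ω
Branch 1 (R+jX_L): Z₁ = 60.40 + j59.72 Ω, |Z₁| = 84.94 Ω
Branch 2 (−jX_C): Z₂ = −j222.8 Ω
Parallel: Z = Z₁Z₂/(Z₁+Z₂), |Z| = 108.8 Ω, ∠Z = 24.35°

108.8 Ω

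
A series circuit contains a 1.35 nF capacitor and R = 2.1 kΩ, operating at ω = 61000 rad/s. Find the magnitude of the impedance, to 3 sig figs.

X_C = 1/(ωC) = 12100 Ω
Z = 2100 − j12100 Ω
|Z| = √(2100² + 12100²) = 12300 Ω

12300 Ω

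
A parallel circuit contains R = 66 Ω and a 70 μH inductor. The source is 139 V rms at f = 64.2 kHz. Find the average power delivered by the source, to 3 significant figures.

293 W

ω = 2πf = 403400 rad/s
X_L = ωL = 28.2 Ω
Parallel: admittances add. Y = 1/R + 1/(jωL)
Y = (0.0152 − j0.0354) S
|Y| = 0.0385 S → |Z| = 1/|Y| = 26.0 Ω, ∠Z = −∠Y = 66.8°
I = V/|Z| = 5.35 A
P = VI cos φ = 139 × 5.35 × cos(66.8°) = 293 W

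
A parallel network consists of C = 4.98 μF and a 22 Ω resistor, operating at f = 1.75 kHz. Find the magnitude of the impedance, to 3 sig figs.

ω = 2πf = 11000 rad/s
X_C = 1/(ωC) = 18.3 Ω
Parallel: admittances add. Y = 1/R + jωC
Y = (0.0455 + j0.0548) S
|Y| = 0.0712 S → |Z| = 1/|Y| = 14.1 Ω, ∠Z = −∠Y = -50.3°

14.1 Ω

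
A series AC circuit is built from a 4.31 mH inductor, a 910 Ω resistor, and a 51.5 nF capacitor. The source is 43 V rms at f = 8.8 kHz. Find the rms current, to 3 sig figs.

ω = 2πf = 55290 rad/s
X_L = ωL = 238 Ω
X_C = 1/(ωC) = 351 Ω
Net reactance X = X_L − X_C = -113 Ω
Z = 910 − j113 Ω
|Z| = √(910² + 113²) = 917 Ω
I = V/|Z| = 43/917 = 46.9 mA

46.9 mA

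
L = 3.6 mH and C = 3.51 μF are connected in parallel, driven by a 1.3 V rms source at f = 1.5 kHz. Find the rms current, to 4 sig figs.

ω = 2πf = 9425 rad/s
X_L = ωL = 33.93 Ω
X_C = 1/(ωC) = 30.23 Ω
Parallel: admittances add. Y = 1/(jωL) + jωC
Y = (0 + j0.003608) S
|Y| = 0.003608 S → |Z| = 1/|Y| = 277.2 Ω, ∠Z = −∠Y = -90.00°
I = V/|Z| = 1.3/277.2 = 4.690 mA

4.690 mA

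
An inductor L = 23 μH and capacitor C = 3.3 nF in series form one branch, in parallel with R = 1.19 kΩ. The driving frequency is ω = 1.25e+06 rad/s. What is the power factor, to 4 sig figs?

X_L = ωL = 28.75 Ω
X_C = 1/(ωC) = 242.4 Ω
Branch 1: Z₁ = R = 1190 Ω
Branch 2 (series LC): Z₂ = j(X_L − X_C) = −j213.7 Ω
Parallel: Z = Z₁Z₂/(Z₁+Z₂), |Z| = 210.3 Ω, ∠Z = -79.82°
cos φ = cos(-79.82°) = 0.1767

0.1767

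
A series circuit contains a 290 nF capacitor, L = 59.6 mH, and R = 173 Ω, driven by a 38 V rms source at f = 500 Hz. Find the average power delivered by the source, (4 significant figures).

ω = 2πf = 3142 rad/s
X_L = ωL = 187.2 Ω
X_C = 1/(ωC) = 1098 Ω
Net reactance X = X_L − X_C = -910.4 Ω
Z = 173.0 − j910.4 Ω
|Z| = √(173.0² + 910.4²) = 926.7 Ω
∠Z = arctan(-910.4/173.0) = -79.24°
I = V/|Z| = 41.01 mA
P = VI cos φ = 38 × 0.04101 × cos(-79.24°) = 290.9 mW

290.9 mW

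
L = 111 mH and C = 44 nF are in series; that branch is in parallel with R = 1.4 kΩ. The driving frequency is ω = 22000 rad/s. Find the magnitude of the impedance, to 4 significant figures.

993.1 Ω

X_L = ωL = 2442 Ω
X_C = 1/(ωC) = 1033 Ω
Branch 1: Z₁ = R = 1400 Ω
Branch 2 (series LC): Z₂ = j(X_L − X_C) = j1409 Ω
Parallel: Z = Z₁Z₂/(Z₁+Z₂), |Z| = 993.1 Ω, ∠Z = 44.82°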